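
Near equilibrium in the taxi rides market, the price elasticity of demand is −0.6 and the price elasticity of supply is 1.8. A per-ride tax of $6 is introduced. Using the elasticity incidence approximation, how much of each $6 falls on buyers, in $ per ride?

Buyers bear ≈ $4.5 per ride.

Incidence ratio: buyers' share ≈ εs / (εs + |εd|) = 1.8 / (1.8 + 0.6) = 0.75.
So buyers bear ≈ 0.75 × $6 = $4.5; sellers bear $1.5.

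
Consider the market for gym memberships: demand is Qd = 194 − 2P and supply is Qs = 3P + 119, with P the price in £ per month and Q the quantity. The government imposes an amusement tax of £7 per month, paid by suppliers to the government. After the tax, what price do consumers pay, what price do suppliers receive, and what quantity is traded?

Consumers pay £19.2; suppliers receive £12.2; quantity = 155.6.

Before the tax: set 194 − 2P = 3P + 119 → P* = £15, Q* = 164.
With the tax collected from suppliers, supply shifts: Qs = 3(P − 7) + 119.
Solving gives Q = 155.6 with consumers paying £19.2 and suppliers receiving £12.2 (the £7 wedge).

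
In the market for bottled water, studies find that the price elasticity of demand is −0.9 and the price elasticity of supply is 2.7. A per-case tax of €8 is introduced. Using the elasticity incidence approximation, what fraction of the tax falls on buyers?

Incidence ratio: buyers' share ≈ εs / (εs + |εd|) = 2.7 / (2.7 + 0.9) = 0.75.
Supply is the more elastic side, so buyers bear the larger share.

Buyers' share ≈ 0.75.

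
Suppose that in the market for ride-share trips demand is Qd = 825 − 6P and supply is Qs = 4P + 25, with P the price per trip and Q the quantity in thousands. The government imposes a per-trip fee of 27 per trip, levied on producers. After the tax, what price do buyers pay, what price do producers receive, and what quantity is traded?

Buyers pay 90.8; producers receive 63.8; quantity = 280.2.

Before the tax: set 825 − 6P = 4P + 25 → P* = 80, Q* = 345.
With the tax collected from producers, supply shifts: Qs = 4(P − 27) + 25.
New equilibrium: buyers pay 90.8, producers receive 63.8, Q = 280.2. (Wedge: Pb − Ps = 27.)
The less price-elastic side of the market bears the larger share of a per-unit tax.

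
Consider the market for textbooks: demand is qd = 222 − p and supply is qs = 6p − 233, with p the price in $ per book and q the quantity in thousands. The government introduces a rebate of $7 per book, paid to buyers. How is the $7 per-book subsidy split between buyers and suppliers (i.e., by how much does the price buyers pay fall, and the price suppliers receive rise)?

Buyers gain $6 per book; suppliers gain $1 per book.

Without the subsidy, 222 − p = 6p − 233 gives 7p = 455, so p* = $65 and q* = 157.
With a per-unit subsidy paid to buyers, each effectively pays p − 7, so demand becomes qd = 222 − (p − 7).
New equilibrium: buyers pay $59, suppliers receive $66, q = 163. (Wedge: pb − ps = −7.)
Gain to buyers: $6; to suppliers: $1. (They sum to $7.)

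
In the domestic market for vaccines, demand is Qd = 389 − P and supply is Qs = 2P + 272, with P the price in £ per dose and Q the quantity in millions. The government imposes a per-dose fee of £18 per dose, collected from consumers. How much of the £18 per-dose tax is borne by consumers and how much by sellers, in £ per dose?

Before the tax: set 389 − P = 2P + 272 → P* = £39, Q* = 350.
With the tax collected from consumers, demand (in seller-price terms) shifts: Qd = 389 − (P + 18).
Solving gives Q = 338 with consumers paying £51 and sellers receiving £33 (the £18 wedge).
Burden on consumers: £12; on sellers: £6. (They sum to £18.)
The less price-elastic side of the market bears the larger share of a per-unit tax.

Consumers bear £12 per dose; sellers bear £6 per dose.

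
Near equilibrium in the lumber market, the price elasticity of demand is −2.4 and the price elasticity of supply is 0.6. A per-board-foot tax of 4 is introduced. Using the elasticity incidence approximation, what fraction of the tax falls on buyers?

Incidence ratio: buyers' share ≈ εs / (εs + |εd|) = 0.6 / (0.6 + 2.4) = 0.2.
Supply is the less elastic side, so buyers bear the smaller share.

Buyers' share ≈ 0.2.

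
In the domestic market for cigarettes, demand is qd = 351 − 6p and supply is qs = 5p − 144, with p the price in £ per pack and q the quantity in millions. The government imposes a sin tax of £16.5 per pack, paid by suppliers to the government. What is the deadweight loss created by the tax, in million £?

Without the tax, 351 − 6p = 5p − 144 gives 11p = 495, so p* = £45 and q* = 81.
With the tax collected from suppliers, supply shifts: qs = 5(p − 16.5) − 144.
Solving gives q = 36 with consumers paying £52.5 and suppliers receiving £36 (the £16.5 wedge).
Quantity falls by |ΔQ| = |81 − 36| = 45.
DWL = ½ · t · |ΔQ| = ½ · 16.5 · 45 = £371.25.

Deadweight loss = £371.25 million.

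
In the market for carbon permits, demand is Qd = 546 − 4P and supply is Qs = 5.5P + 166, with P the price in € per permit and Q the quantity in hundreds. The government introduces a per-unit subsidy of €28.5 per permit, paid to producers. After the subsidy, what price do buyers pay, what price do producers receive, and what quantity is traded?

Before the subsidy: set 546 − 4P = 5.5P + 166 → P* = €40, Q* = 386.
With a per-unit subsidy paid to producers, each receives P + 28.5 per unit sold, so supply becomes Qs = 5.5(P + 28.5) + 166.
New equilibrium: buyers pay €23.5, producers receive €52, Q = 452. (Wedge: Pb − Ps = −28.5.)

Buyers pay €23.5; producers receive €52; quantity = 452.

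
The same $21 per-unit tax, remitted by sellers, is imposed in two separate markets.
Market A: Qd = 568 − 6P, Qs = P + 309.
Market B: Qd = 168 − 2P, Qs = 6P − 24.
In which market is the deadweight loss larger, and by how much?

Market A: pre-tax P* = $37, Q* = 346; post-tax Q = 328; deadweight loss = $189.
Market B: pre-tax P* = $24, Q* = 120; post-tax Q = 88.5; deadweight loss = $330.75.
Difference: $189 vs $330.75 → market B is larger by $141.75.

Market B, by $141.75.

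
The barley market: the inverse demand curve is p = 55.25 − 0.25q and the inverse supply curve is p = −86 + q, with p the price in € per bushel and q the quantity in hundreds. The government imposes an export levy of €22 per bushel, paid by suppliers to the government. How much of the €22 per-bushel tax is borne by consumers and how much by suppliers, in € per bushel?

Rewrite in direct form: qd = 221 − 4p and qs = p + 86.
Without the tax, 221 − 4p = p + 86 gives 5p = 135, so p* = €27 and q* = 113.
With the tax collected from suppliers, supply shifts: qs = (p − 22) + 86.
Solving gives q = 95.4 with consumers paying €31.4 and suppliers receiving €9.4 (the €22 wedge).
Burden on consumers: €4.4; on suppliers: €17.6. (They sum to €22.)

Consumers bear €4.4 per bushel; suppliers bear €17.6 per bushel.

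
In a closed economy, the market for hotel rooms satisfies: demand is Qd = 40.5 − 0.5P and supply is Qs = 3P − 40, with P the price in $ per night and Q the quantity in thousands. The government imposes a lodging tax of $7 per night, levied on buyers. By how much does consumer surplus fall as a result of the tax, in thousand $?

Consumer surplus falls by $165 thousand.

Without the tax, 40.5 − 0.5P = 3P − 40 gives 3.5P = 80.5, so P* = $23 and Q* = 29.
With the tax collected from buyers, demand (in seller-price terms) shifts: Qd = 40.5 − 0.5(P + 7).
New equilibrium: buyers pay $29, producers receive $22, Q = 26. (Wedge: Pb − Ps = 7.)
ΔCS is the trapezoid between Q = 26 and Q = 29 of height $6: ½ · (29 + 26) · 6 = $165.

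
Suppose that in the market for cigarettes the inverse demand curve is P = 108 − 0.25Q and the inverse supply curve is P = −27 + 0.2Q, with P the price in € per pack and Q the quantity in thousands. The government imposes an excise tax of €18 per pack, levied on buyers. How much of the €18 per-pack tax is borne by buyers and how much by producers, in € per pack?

Buyers bear €10 per pack; producers bear €8 per pack.

Rewrite in direct form: Qd = 432 − 4P and Qs = 5P + 135.
Without the tax, 432 − 4P = 5P + 135 gives 9P = 297, so P* = €33 and Q* = 300.
With the tax collected from buyers, demand (in seller-price terms) shifts: Qd = 432 − 4(P + 18).
Solving gives Q = 260 with buyers paying €43 and producers receiving €25 (the €18 wedge).
Burden on buyers: €10; on producers: €8. (They sum to €18.)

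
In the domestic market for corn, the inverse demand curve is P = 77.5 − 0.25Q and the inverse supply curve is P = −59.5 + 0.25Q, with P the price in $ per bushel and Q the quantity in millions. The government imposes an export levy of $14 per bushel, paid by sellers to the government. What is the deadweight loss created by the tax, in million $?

Inverting to Q(P) form: Qd = 310 − 4P; Qs = 4P + 238.
Before the tax: set 310 − 4P = 4P + 238 → P* = $9, Q* = 274.
With the tax collected from sellers, supply shifts: Qs = 4(P − 14) + 238.
New equilibrium: consumers pay $16, sellers receive $2, Q = 246. (Wedge: Pb − Ps = 14.)
Quantity falls by |ΔQ| = |274 − 246| = 28.
DWL = ½ · t · |ΔQ| = ½ · 14 · 28 = $196.

Deadweight loss = $196 million.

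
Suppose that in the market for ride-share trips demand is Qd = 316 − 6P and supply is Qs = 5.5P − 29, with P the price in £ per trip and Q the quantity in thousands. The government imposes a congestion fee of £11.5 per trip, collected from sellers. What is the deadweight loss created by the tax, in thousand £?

Without the tax, 316 − 6P = 5.5P − 29 gives 11.5P = 345, so P* = £30 and Q* = 136.
With the tax collected from sellers, supply shifts: Qs = 5.5(P − 11.5) − 29.
Solving gives Q = 103 with consumers paying £35.5 and sellers receiving £24 (the £11.5 wedge).
Quantity falls by |ΔQ| = |136 − 103| = 33.
DWL = ½ · t · |ΔQ| = ½ · 11.5 · 33 = £189.75.

Deadweight loss = £189.75 thousand.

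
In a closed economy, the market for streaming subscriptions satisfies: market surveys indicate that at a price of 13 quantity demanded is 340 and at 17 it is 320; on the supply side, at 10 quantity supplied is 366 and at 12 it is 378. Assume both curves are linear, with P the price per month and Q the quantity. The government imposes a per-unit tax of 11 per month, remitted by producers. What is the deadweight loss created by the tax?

Deadweight loss = 165.

Demand slope: (320 − 340)/(17 − 13) = -5, so Qd = 405 − 5P.
Supply slope: (378 − 366)/(12 − 10) = 6, so Qs = 6P + 306.
Without the tax, 405 − 5P = 6P + 306 gives 11P = 99, so P* = 9 and Q* = 360.
With the tax collected from producers, supply shifts: Qs = 6(P − 11) + 306.
New equilibrium: consumers pay 15, producers receive 4, Q = 330. (Wedge: Pb − Ps = 11.)
Quantity falls by |ΔQ| = |360 − 330| = 30.
DWL = ½ · t · |ΔQ| = ½ · 11 · 30 = 165.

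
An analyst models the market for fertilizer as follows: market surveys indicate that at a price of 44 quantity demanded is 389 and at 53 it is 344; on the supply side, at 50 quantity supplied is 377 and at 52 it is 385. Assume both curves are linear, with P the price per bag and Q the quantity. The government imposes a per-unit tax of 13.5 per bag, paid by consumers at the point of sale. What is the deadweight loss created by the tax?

Demand slope: (344 − 389)/(53 − 44) = -5, so Qd = 609 − 5P.
Supply slope: (385 − 377)/(52 − 50) = 4, so Qs = 4P + 177.
Without the tax, 609 − 5P = 4P + 177 gives 9P = 432, so P* = 48 and Q* = 369.
With the tax collected from consumers, demand (in seller-price terms) shifts: Qd = 609 − 5(P + 13.5).
Solving gives Q = 339 with consumers paying 54 and sellers receiving 40.5 (the 13.5 wedge).
Quantity falls by |ΔQ| = |369 − 339| = 30.
DWL = ½ · t · |ΔQ| = ½ · 13.5 · 30 = 202.5.

Deadweight loss = 202.5.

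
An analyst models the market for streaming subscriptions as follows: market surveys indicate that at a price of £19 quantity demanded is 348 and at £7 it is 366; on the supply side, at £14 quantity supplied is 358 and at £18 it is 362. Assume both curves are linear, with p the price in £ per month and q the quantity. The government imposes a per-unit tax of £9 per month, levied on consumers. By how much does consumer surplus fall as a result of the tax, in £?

Consumer surplus falls by £1275.48.

Demand slope: (366 − 348)/(7 − 19) = -1.5, so qd = 376.5 − 1.5p.
Supply slope: (362 − 358)/(18 − 14) = 1, so qs = p + 344.
Before the tax: set 376.5 − 1.5p = p + 344 → p* = £13, q* = 357.
With the tax collected from consumers, demand (in seller-price terms) shifts: qd = 376.5 − 1.5(p + 9).
Solving gives q = 351.6 with consumers paying £16.6 and suppliers receiving £7.6 (the £9 wedge).
ΔCS is the trapezoid between Q = 351.6 and Q = 357 of height £3.6: ½ · (357 + 351.6) · 3.6 = £1275.48.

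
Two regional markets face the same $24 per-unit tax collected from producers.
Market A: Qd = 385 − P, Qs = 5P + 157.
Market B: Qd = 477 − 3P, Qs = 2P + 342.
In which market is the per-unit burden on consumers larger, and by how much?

Market A, by $10.4.

Market A: pre-tax P* = $38, Q* = 347; post-tax Q = 327; per-unit burden on consumers = $20.
Market B: pre-tax P* = $27, Q* = 396; post-tax Q = 367.2; per-unit burden on consumers = $9.6.
Difference: $20 vs $9.6 → market A is larger by $10.4.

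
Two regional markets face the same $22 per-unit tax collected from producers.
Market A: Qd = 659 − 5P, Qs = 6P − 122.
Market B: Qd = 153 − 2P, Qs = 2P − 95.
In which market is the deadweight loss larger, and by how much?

Market A, by $418.

Market A: pre-tax P* = $71, Q* = 304; post-tax Q = 244; deadweight loss = $660.
Market B: pre-tax P* = $62, Q* = 29; post-tax Q = 7; deadweight loss = $242.
Difference: $660 vs $242 → market A is larger by $418.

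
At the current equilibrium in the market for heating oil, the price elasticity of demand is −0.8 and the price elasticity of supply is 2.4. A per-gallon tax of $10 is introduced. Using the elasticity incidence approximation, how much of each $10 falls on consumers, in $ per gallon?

Incidence ratio: consumers' share ≈ εs / (εs + |εd|) = 2.4 / (2.4 + 0.8) = 0.75.
So consumers bear ≈ 0.75 × $10 = $7.5; suppliers bear $2.5.

Consumers bear ≈ $7.5 per gallon.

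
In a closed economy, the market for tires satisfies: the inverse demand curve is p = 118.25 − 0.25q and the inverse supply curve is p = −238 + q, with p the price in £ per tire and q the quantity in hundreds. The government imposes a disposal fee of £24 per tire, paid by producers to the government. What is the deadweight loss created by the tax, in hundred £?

Deadweight loss = £230.4 hundred.

Inverting to q(p) form: qd = 473 − 4p; qs = p + 238.
Before the tax: set 473 − 4p = p + 238 → p* = £47, q* = 285.
With the tax collected from producers, supply shifts: qs = (p − 24) + 238.
Solving gives q = 265.8 with buyers paying £51.8 and producers receiving £27.8 (the £24 wedge).
Quantity falls by |ΔQ| = |285 − 265.8| = 19.2.
DWL = ½ · t · |ΔQ| = ½ · 24 · 19.2 = £230.4.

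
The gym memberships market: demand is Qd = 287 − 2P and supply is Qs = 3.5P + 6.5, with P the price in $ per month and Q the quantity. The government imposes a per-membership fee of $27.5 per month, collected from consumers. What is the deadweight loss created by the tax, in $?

Without the tax, 287 − 2P = 3.5P + 6.5 gives 5.5P = 280.5, so P* = $51 and Q* = 185.
With the tax collected from consumers, demand (in seller-price terms) shifts: Qd = 287 − 2(P + 27.5).
New equilibrium: consumers pay $68.5, producers receive $41, Q = 150. (Wedge: Pb − Ps = 27.5.)
Quantity falls by |ΔQ| = |185 − 150| = 35.
DWL = ½ · t · |ΔQ| = ½ · 27.5 · 35 = $481.25.

Deadweight loss = $481.25.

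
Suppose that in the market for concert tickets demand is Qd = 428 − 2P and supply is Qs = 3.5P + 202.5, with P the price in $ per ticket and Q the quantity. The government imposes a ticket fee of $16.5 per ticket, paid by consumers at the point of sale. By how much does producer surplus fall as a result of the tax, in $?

Producer surplus falls by $2013.

Without the tax, 428 − 2P = 3.5P + 202.5 gives 5.5P = 225.5, so P* = $41 and Q* = 346.
With the tax collected from consumers, demand (in seller-price terms) shifts: Qd = 428 − 2(P + 16.5).
Solving gives Q = 325 with consumers paying $51.5 and suppliers receiving $35 (the $16.5 wedge).
ΔPS is the trapezoid between Q = 325 and Q = 346 of height $6: ½ · (346 + 325) · 6 = $2013.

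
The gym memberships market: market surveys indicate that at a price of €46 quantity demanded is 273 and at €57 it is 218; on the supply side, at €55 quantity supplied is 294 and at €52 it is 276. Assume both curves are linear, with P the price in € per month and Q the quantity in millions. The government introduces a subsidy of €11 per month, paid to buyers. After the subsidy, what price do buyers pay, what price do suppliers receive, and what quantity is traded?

Demand slope: (218 − 273)/(57 − 46) = -5, so Qd = 503 − 5P.
Supply slope: (276 − 294)/(52 − 55) = 6, so Qs = 6P − 36.
Before the subsidy: set 503 − 5P = 6P − 36 → P* = €49, Q* = 258.
With a per-unit subsidy paid to buyers, each effectively pays P − 11, so demand becomes Qd = 503 − 5(P − 11).
Solving gives Q = 288 with buyers paying €43 and suppliers receiving €54 (the €11 wedge).

Buyers pay €43; suppliers receive €54; quantity = 288.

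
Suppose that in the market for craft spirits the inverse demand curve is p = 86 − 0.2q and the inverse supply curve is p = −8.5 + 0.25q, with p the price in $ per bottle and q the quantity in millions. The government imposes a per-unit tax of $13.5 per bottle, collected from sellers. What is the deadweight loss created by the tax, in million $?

Rewrite in direct form: qd = 430 − 5p and qs = 4p + 34.
Without the tax, 430 − 5p = 4p + 34 gives 9p = 396, so p* = $44 and q* = 210.
With the tax collected from sellers, supply shifts: qs = 4(p − 13.5) + 34.
New equilibrium: consumers pay $50, sellers receive $36.5, q = 180. (Wedge: pb − ps = 13.5.)
Quantity falls by |ΔQ| = |210 − 180| = 30.
DWL = ½ · t · |ΔQ| = ½ · 13.5 · 30 = $202.5.

Deadweight loss = $202.5 million.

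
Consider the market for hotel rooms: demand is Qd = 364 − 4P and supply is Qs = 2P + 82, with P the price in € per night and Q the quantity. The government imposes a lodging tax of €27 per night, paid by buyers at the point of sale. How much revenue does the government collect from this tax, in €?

Without the tax, 364 − 4P = 2P + 82 gives 6P = 282, so P* = €47 and Q* = 176.
With the tax collected from buyers, demand (in seller-price terms) shifts: Qd = 364 − 4(P + 27).
Solving gives Q = 140 with buyers paying €56 and sellers receiving €29 (the €27 wedge).
Revenue = t · Q = 27 · 140 = €3780.

Tax revenue = €3780.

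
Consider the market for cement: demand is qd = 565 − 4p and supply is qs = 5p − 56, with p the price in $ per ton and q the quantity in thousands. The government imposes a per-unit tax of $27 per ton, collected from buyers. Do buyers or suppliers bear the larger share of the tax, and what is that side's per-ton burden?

Buyers bear the larger share: $15 per ton.

Before the tax: set 565 − 4p = 5p − 56 → p* = $69, q* = 289.
With the tax collected from buyers, demand (in seller-price terms) shifts: qd = 565 − 4(p + 27).
Solving gives q = 229 with buyers paying $84 and suppliers receiving $57 (the $27 wedge).
Per-ton burden: buyers $15, suppliers $12.
Buyers take the larger share because demand is less price-elastic here (demand slope 4 vs supply slope 5).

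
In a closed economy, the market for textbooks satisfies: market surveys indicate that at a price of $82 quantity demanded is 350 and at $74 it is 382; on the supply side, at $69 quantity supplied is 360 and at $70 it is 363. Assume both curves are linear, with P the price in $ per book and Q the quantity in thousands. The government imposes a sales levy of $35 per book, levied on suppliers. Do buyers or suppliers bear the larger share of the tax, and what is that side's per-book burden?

Suppliers bear the larger share: $20 per book.

Demand slope: (382 − 350)/(74 − 82) = -4, so Qd = 678 − 4P.
Supply slope: (363 − 360)/(70 − 69) = 3, so Qs = 3P + 153.
Before the tax: set 678 − 4P = 3P + 153 → P* = $75, Q* = 378.
With the tax collected from suppliers, supply shifts: Qs = 3(P − 35) + 153.
New equilibrium: buyers pay $90, suppliers receive $55, Q = 318. (Wedge: Pb − Ps = 35.)
Per-book burden: buyers $15, suppliers $20.
Suppliers take the larger share because supply is less price-elastic here (demand slope 4 vs supply slope 3).
The less price-elastic side of the market bears the larger share of a per-unit tax.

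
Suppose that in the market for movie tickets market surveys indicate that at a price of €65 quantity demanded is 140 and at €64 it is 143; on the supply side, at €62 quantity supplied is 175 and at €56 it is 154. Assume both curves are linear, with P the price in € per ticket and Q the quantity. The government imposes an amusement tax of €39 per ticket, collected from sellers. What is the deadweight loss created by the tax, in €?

Demand slope: (143 − 140)/(64 − 65) = -3, so Qd = 335 − 3P.
Supply slope: (154 − 175)/(56 − 62) = 3.5, so Qs = 3.5P − 42.
Without the tax, 335 − 3P = 3.5P − 42 gives 6.5P = 377, so P* = €58 and Q* = 161.
With the tax collected from sellers, supply shifts: Qs = 3.5(P − 39) − 42.
New equilibrium: consumers pay €79, sellers receive €40, Q = 98. (Wedge: Pb − Ps = 39.)
Quantity falls by |ΔQ| = |161 − 98| = 63.
DWL = ½ · t · |ΔQ| = ½ · 39 · 63 = €1228.5.

Deadweight loss = €1228.5.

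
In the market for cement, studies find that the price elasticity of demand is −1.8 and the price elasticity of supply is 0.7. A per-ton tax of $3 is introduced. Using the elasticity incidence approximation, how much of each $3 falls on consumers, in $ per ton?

Incidence ratio: consumers' share ≈ εs / (εs + |εd|) = 0.7 / (0.7 + 1.8) = 0.28.
So consumers bear ≈ 0.28 × $3 = $0.84; producers bear $2.16.

Consumers bear ≈ $0.84 per ton.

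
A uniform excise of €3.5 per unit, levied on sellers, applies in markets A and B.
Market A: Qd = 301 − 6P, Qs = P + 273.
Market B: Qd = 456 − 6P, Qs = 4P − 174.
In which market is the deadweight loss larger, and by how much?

Market A: pre-tax P* = €4, Q* = 277; post-tax Q = 274; deadweight loss = €5.25.
Market B: pre-tax P* = €63, Q* = 78; post-tax Q = 69.6; deadweight loss = €14.7.
Difference: €5.25 vs €14.7 → market B is larger by €9.45.

Market B, by €9.45.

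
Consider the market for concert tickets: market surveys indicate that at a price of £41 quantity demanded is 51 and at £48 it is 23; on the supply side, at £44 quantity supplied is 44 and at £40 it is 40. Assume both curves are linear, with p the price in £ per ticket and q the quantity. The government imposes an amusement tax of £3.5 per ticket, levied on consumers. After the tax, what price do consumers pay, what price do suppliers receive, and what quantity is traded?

Demand slope: (23 − 51)/(48 − 41) = -4, so qd = 215 − 4p.
Supply slope: (40 − 44)/(40 − 44) = 1, so qs = p.
Without the tax, 215 − 4p = p gives 5p = 215, so p* = £43 and q* = 43.
With the tax collected from consumers, demand (in seller-price terms) shifts: qd = 215 − 4(p + 3.5).
Solving gives q = 40.2 with consumers paying £43.7 and suppliers receiving £40.2 (the £3.5 wedge).
The less price-elastic side of the market bears the larger share of a per-unit tax.

Consumers pay £43.7; suppliers receive £40.2; quantity = 40.2.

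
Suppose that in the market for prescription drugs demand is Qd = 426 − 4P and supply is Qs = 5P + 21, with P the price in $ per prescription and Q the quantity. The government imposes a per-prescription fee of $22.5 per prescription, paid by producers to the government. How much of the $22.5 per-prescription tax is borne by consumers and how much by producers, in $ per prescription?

Consumers bear $12.5 per prescription; producers bear $10 per prescription.

Before the tax: set 426 − 4P = 5P + 21 → P* = $45, Q* = 246.
With the tax collected from producers, supply shifts: Qs = 5(P − 22.5) + 21.
New equilibrium: consumers pay $57.5, producers receive $35, Q = 196. (Wedge: Pb − Ps = 22.5.)
Burden on consumers: $12.5; on producers: $10. (They sum to $22.5.)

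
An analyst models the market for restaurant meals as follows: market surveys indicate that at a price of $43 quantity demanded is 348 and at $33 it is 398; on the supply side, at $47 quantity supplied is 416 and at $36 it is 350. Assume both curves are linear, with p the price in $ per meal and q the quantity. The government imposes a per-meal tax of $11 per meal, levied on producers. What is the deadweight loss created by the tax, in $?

Deadweight loss = $165.

Demand slope: (398 − 348)/(33 − 43) = -5, so qd = 563 − 5p.
Supply slope: (350 − 416)/(36 − 47) = 6, so qs = 6p + 134.
Without the tax, 563 − 5p = 6p + 134 gives 11p = 429, so p* = $39 and q* = 368.
With the tax collected from producers, supply shifts: qs = 6(p − 11) + 134.
Solving gives q = 338 with consumers paying $45 and producers receiving $34 (the $11 wedge).
Quantity falls by |ΔQ| = |368 − 338| = 30.
DWL = ½ · t · |ΔQ| = ½ · 11 · 30 = $165.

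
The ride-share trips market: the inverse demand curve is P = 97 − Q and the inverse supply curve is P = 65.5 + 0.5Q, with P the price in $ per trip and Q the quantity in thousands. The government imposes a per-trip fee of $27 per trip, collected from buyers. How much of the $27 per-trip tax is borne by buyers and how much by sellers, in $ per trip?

Buyers bear $18 per trip; sellers bear $9 per trip.

Inverting to Q(P) form: Qd = 97 − P; Qs = 2P − 131.
Before the tax: set 97 − P = 2P − 131 → P* = $76, Q* = 21.
With the tax collected from buyers, demand (in seller-price terms) shifts: Qd = 97 − (P + 27).
Solving gives Q = 3 with buyers paying $94 and sellers receiving $67 (the $27 wedge).
Burden on buyers: $18; on sellers: $9. (They sum to $27.)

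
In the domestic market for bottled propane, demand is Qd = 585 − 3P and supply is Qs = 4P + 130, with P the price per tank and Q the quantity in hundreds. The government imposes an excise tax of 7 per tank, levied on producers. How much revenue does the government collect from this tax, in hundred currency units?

Before the tax: set 585 − 3P = 4P + 130 → P* = 65, Q* = 390.
With the tax collected from producers, supply shifts: Qs = 4(P − 7) + 130.
New equilibrium: consumers pay 69, producers receive 62, Q = 378. (Wedge: Pb − Ps = 7.)
Revenue = t · Q = 7 · 378 = 2646.

Tax revenue = 2646 hundred.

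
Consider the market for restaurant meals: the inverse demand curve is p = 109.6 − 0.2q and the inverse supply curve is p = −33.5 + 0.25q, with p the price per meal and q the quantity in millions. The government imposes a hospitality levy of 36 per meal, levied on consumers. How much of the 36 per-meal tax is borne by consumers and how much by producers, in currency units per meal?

Inverting to q(p) form: qd = 548 − 5p; qs = 4p + 134.
Before the tax: set 548 − 5p = 4p + 134 → p* = 46, q* = 318.
With the tax collected from consumers, demand (in seller-price terms) shifts: qd = 548 − 5(p + 36).
Solving gives q = 238 with consumers paying 62 and producers receiving 26 (the 36 wedge).
Burden on consumers: 16; on producers: 20. (They sum to 36.)
The less price-elastic side of the market bears the larger share of a per-unit tax.

Consumers bear 16 per meal; producers bear 20 per meal.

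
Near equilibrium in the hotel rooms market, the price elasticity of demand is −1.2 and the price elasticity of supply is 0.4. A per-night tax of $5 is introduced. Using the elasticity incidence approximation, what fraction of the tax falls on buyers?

Incidence ratio: buyers' share ≈ εs / (εs + |εd|) = 0.4 / (0.4 + 1.2) = 0.25.
Supply is the less elastic side, so buyers bear the smaller share.

Buyers' share ≈ 0.25.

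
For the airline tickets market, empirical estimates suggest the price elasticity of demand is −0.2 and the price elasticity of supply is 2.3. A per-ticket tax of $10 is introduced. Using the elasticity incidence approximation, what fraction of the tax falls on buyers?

Incidence ratio: buyers' share ≈ εs / (εs + |εd|) = 2.3 / (2.3 + 0.2) = 0.92.
Supply is the more elastic side, so buyers bear the larger share.

Buyers' share ≈ 0.92.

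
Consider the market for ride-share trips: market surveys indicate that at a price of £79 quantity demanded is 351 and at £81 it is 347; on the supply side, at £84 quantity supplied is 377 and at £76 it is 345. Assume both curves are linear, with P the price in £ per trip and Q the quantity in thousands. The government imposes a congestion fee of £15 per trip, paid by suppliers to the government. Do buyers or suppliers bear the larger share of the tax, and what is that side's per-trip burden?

Buyers bear the larger share: £10 per trip.

Demand slope: (347 − 351)/(81 − 79) = -2, so Qd = 509 − 2P.
Supply slope: (345 − 377)/(76 − 84) = 4, so Qs = 4P + 41.
Before the tax: set 509 − 2P = 4P + 41 → P* = £78, Q* = 353.
With the tax collected from suppliers, supply shifts: Qs = 4(P − 15) + 41.
New equilibrium: buyers pay £88, suppliers receive £73, Q = 333. (Wedge: Pb − Ps = 15.)
Per-trip burden: buyers £10, suppliers £5.
Buyers take the larger share because demand is less price-elastic here (demand slope 2 vs supply slope 4).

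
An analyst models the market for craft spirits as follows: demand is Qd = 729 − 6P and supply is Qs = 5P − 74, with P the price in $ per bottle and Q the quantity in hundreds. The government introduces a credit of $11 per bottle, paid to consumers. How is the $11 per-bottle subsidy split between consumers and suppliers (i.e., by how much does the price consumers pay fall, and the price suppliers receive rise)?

Without the subsidy, 729 − 6P = 5P − 74 gives 11P = 803, so P* = $73 and Q* = 291.
With a per-unit subsidy paid to consumers, each effectively pays P − 11, so demand becomes Qd = 729 − 6(P − 11).
Solving gives Q = 321 with consumers paying $68 and suppliers receiving $79 (the $11 wedge).
Gain to consumers: $5; to suppliers: $6. (They sum to $11.)

Consumers gain $5 per bottle; suppliers gain $6 per bottle.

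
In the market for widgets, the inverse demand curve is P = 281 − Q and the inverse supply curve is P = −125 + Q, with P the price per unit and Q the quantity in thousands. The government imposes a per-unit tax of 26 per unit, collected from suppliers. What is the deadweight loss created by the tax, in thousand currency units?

Inverting to Q(P) form: Qd = 281 − P; Qs = P + 125.
Before the tax: set 281 − P = P + 125 → P* = 78, Q* = 203.
With the tax collected from suppliers, supply shifts: Qs = (P − 26) + 125.
Solving gives Q = 190 with buyers paying 91 and suppliers receiving 65 (the 26 wedge).
Quantity falls by |ΔQ| = |203 − 190| = 13.
DWL = ½ · t · |ΔQ| = ½ · 26 · 13 = 169.

Deadweight loss = 169 thousand.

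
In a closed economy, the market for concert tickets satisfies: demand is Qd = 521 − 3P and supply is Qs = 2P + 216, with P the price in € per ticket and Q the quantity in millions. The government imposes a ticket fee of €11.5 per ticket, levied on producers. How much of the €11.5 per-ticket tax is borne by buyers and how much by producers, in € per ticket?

Without the tax, 521 − 3P = 2P + 216 gives 5P = 305, so P* = €61 and Q* = 338.
With the tax collected from producers, supply shifts: Qs = 2(P − 11.5) + 216.
Solving gives Q = 324.2 with buyers paying €65.6 and producers receiving €54.1 (the €11.5 wedge).
Burden on buyers: €4.6; on producers: €6.9. (They sum to €11.5.)

Buyers bear €4.6 per ticket; producers bear €6.9 per ticket.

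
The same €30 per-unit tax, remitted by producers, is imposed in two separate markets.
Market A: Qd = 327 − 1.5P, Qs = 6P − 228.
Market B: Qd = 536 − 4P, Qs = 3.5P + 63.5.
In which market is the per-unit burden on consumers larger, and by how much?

Market A, by €10.

Market A: pre-tax P* = €74, Q* = 216; post-tax Q = 180; per-unit burden on consumers = €24.
Market B: pre-tax P* = €63, Q* = 284; post-tax Q = 228; per-unit burden on consumers = €14.
Difference: €24 vs €14 → market A is larger by €10.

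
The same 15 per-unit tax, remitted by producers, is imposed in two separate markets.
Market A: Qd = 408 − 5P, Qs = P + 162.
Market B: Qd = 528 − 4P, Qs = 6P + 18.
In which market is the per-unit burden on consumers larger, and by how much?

Market A: pre-tax P* = 41, Q* = 203; post-tax Q = 190.5; per-unit burden on consumers = 2.5.
Market B: pre-tax P* = 51, Q* = 324; post-tax Q = 288; per-unit burden on consumers = 9.
Difference: 2.5 vs 9 → market B is larger by 6.5.

Market B, by 6.5.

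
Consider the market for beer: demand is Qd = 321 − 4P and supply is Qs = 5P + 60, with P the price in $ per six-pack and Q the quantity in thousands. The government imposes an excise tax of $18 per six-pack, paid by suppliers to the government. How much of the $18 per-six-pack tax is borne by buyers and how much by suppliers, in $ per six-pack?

Before the tax: set 321 − 4P = 5P + 60 → P* = $29, Q* = 205.
With the tax collected from suppliers, supply shifts: Qs = 5(P − 18) + 60.
New equilibrium: buyers pay $39, suppliers receive $21, Q = 165. (Wedge: Pb − Ps = 18.)
Burden on buyers: $10; on suppliers: $8. (They sum to $18.)
The less price-elastic side of the market bears the larger share of a per-unit tax.

Buyers bear $10 per six-pack; suppliers bear $8 per six-pack.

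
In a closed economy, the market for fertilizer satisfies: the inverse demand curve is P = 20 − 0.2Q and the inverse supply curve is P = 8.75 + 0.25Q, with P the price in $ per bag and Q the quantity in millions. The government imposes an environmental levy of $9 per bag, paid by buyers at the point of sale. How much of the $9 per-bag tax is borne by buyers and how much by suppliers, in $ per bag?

Inverting to Q(P) form: Qd = 100 − 5P; Qs = 4P − 35.
Without the tax, 100 − 5P = 4P − 35 gives 9P = 135, so P* = $15 and Q* = 25.
With the tax collected from buyers, demand (in seller-price terms) shifts: Qd = 100 − 5(P + 9).
New equilibrium: buyers pay $19, suppliers receive $10, Q = 5. (Wedge: Pb − Ps = 9.)
Burden on buyers: $4; on suppliers: $5. (They sum to $9.)
The less price-elastic side of the market bears the larger share of a per-unit tax.

Buyers bear $4 per bag; suppliers bear $5 per bag.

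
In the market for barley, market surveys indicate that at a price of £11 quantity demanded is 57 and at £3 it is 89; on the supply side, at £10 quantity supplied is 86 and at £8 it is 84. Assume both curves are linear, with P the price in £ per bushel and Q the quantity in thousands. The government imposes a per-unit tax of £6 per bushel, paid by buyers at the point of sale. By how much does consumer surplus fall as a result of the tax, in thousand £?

Consumer surplus falls by £94.32 thousand.

Demand slope: (89 − 57)/(3 − 11) = -4, so Qd = 101 − 4P.
Supply slope: (84 − 86)/(8 − 10) = 1, so Qs = P + 76.
Without the tax, 101 − 4P = P + 76 gives 5P = 25, so P* = £5 and Q* = 81.
With the tax collected from buyers, demand (in seller-price terms) shifts: Qd = 101 − 4(P + 6).
New equilibrium: buyers pay £6.2, producers receive £0.2, Q = 76.2. (Wedge: Pb − Ps = 6.)
ΔCS is the trapezoid between Q = 76.2 and Q = 81 of height £1.2: ½ · (81 + 76.2) · 1.2 = £94.32.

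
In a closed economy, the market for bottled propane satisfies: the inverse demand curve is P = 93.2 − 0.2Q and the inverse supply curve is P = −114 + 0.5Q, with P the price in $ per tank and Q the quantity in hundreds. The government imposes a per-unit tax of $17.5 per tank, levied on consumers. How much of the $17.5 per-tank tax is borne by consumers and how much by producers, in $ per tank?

Rewrite in direct form: Qd = 466 − 5P and Qs = 2P + 228.
Before the tax: set 466 − 5P = 2P + 228 → P* = $34, Q* = 296.
With the tax collected from consumers, demand (in seller-price terms) shifts: Qd = 466 − 5(P + 17.5).
Solving gives Q = 271 with consumers paying $39 and producers receiving $21.5 (the $17.5 wedge).
Burden on consumers: $5; on producers: $12.5. (They sum to $17.5.)
The less price-elastic side of the market bears the larger share of a per-unit tax.

Consumers bear $5 per tank; producers bear $12.5 per tank.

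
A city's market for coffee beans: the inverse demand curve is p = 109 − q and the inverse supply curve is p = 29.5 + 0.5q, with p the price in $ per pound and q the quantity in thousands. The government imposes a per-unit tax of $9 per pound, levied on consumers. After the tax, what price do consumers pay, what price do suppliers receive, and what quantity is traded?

Consumers pay $62; suppliers receive $53; quantity = 47.

Inverting to q(p) form: qd = 109 − p; qs = 2p − 59.
Without the tax, 109 − p = 2p − 59 gives 3p = 168, so p* = $56 and q* = 53.
With the tax collected from consumers, demand (in seller-price terms) shifts: qd = 109 − (p + 9).
Solving gives q = 47 with consumers paying $62 and suppliers receiving $53 (the $9 wedge).
The less price-elastic side of the market bears the larger share of a per-unit tax.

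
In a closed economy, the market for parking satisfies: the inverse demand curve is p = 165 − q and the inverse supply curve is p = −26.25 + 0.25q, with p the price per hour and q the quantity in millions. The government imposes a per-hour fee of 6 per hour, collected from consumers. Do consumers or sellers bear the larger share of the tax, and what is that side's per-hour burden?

Inverting to q(p) form: qd = 165 − p; qs = 4p + 105.
Before the tax: set 165 − p = 4p + 105 → p* = 12, q* = 153.
With the tax collected from consumers, demand (in seller-price terms) shifts: qd = 165 − (p + 6).
New equilibrium: consumers pay 16.8, sellers receive 10.8, q = 148.2. (Wedge: pb − ps = 6.)
Per-hour burden: consumers 4.8, sellers 1.2.
Consumers take the larger share because demand is less price-elastic here (demand slope 1 vs supply slope 4).

Consumers bear the larger share: 4.8 per hour.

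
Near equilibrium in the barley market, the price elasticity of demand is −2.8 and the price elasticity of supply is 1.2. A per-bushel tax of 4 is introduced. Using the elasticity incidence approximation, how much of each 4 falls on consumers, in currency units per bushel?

Consumers bear ≈ 1.2 per bushel.

Incidence ratio: consumers' share ≈ εs / (εs + |εd|) = 1.2 / (1.2 + 2.8) = 0.3.
So consumers bear ≈ 0.3 × 4 = 1.2; suppliers bear 2.8.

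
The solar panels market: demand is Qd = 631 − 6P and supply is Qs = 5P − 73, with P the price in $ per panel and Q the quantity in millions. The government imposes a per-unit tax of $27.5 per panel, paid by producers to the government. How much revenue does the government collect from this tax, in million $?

Before the tax: set 631 − 6P = 5P − 73 → P* = $64, Q* = 247.
With the tax collected from producers, supply shifts: Qs = 5(P − 27.5) − 73.
Solving gives Q = 172 with buyers paying $76.5 and producers receiving $49 (the $27.5 wedge).
Revenue = t · Q = 27.5 · 172 = $4730.

Tax revenue = $4730 million.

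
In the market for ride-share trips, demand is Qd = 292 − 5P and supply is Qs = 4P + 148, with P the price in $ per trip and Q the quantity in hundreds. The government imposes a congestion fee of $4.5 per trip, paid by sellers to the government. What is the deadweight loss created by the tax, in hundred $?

Before the tax: set 292 − 5P = 4P + 148 → P* = $16, Q* = 212.
With the tax collected from sellers, supply shifts: Qs = 4(P − 4.5) + 148.
Solving gives Q = 202 with buyers paying $18 and sellers receiving $13.5 (the $4.5 wedge).
Quantity falls by |ΔQ| = |212 − 202| = 10.
DWL = ½ · t · |ΔQ| = ½ · 4.5 · 10 = $22.5.

Deadweight loss = $22.5 hundred.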